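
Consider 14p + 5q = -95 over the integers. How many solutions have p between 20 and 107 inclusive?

18

gcd(14, 5):
  14 = 2*5 + 4
  5 = 1*4 + 1
  4 = 4*1
so gcd(14, 5) = 1.
Back-substitute for Bézout coefficients:
  1 = 5 - 1*4
  ... = 14*(-1) + 5*(3)
Scale by -95: particular solution (95, -285); reduce p mod 5: (0, -19).
General solution: p = 0 + 5t, q = -19 - 14t for integer t.
20 ≤ 0 + 5t ≤ 107 gives t ∈ [4, 21], which is 18 values.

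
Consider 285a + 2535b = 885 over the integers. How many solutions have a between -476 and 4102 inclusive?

gcd(2535, 285) = 15  (2535 = 8*285 + 255, 285 = 1*255 + 30, 255 = 8*30 + 15, 30 = 2*15).
Back-substituting, 285*(-80) + 2535*(9) = 15.
Scale by 59: particular solution (-4720, 531); reduce a mod 169: (12, -1).
General solution: a = 12 + 169t, b = -1 - 19t for integer t.
-476 ≤ 12 + 169t ≤ 4102 gives t ∈ [-2, 24], which is 27 values.

27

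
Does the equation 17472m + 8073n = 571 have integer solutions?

gcd(17472, 8073) = 39  (17472 = 2×8073 + 1326, 8073 = 6×1326 + 117, 1326 = 11×117 + 39, 117 = 3×39).
39 does not divide 571 (remainder 25), so no integer solutions.

no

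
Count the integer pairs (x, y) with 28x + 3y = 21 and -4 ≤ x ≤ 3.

3

gcd(28, 3):
  28 = 9×3 + 1
  3 = 3×1
so gcd(28, 3) = 1.
Back-substitute for Bézout coefficients:
  1 = 28 - 9×3
  ... = 28×(1) + 3×(-9)
Scale by 21: particular solution (21, -189); reduce x mod 3: (0, 7).
General solution: x = 0 + 3t, y = 7 - 28t for integer t.
-4 ≤ 0 + 3t ≤ 3 gives t ∈ [-1, 1], which is 3 values.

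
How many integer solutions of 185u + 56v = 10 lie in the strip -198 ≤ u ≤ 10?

4

gcd(185, 56):
  185 = 3*56 + 17
  56 = 3*17 + 5
  17 = 3*5 + 2
  5 = 2*2 + 1
  2 = 2*1
so gcd(185, 56) = 1.
Back-substitute for Bézout coefficients:
  1 = 5 - 2*2
  ... = 185*(-23) + 56*(76)
Scale by 10: particular solution (-230, 760); reduce u mod 56: (50, -165).
General solution: u = 50 + 56t, v = -165 - 185t for integer t.
-198 ≤ 50 + 56t ≤ 10 gives t ∈ [-4, -1], which is 4 values.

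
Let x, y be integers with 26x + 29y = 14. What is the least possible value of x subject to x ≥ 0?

gcd(29, 26) = 1  (29 = 1·26 + 3, 26 = 8·3 + 2, 3 = 1·2 + 1, 2 = 2·1).
1 divides 14, so solutions exist.
Back-substituting, 26·(-10) + 29·(9) = 1.
Scale by 14/1 = 14: (x₀, y₀) = (-140, 126).
General solution: x = -140 + 29t, y = 126 - 26t for integer t.
x ≥ 0: smallest is -140 mod 29 = 5 (at t = 5), with y = -4.

5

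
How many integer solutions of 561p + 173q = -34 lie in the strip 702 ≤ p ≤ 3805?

18

gcd(561, 173):
  561 = 3*173 + 42
  173 = 4*42 + 5
  42 = 8*5 + 2
  5 = 2*2 + 1
  2 = 2*1
so gcd(561, 173) = 1.
Back-substitute for Bézout coefficients:
  1 = 5 - 2*2
  ... = 561*(-70) + 173*(227)
Scale by -34: particular solution (2380, -7718); reduce p mod 173: (131, -425).
General solution: p = 131 + 173t, q = -425 - 561t for integer t.
702 ≤ 131 + 173t ≤ 3805 gives t ∈ [4, 21], which is 18 values.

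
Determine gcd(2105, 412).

1

gcd(2105, 412) = 1  (2105 = 5*412 + 45, 412 = 9*45 + 7, 45 = 6*7 + 3, 7 = 2*3 + 1, 3 = 3*1).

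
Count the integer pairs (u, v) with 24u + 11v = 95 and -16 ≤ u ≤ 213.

21

gcd(24, 11) = 1  (24 = 2*11 + 2, 11 = 5*2 + 1, 2 = 2*1).
Back-substituting, 24*(-5) + 11*(11) = 1.
Scale by 95: particular solution (-475, 1045); reduce u mod 11: (9, -11).
General solution: u = 9 + 11t, v = -11 - 24t for integer t.
-16 ≤ 9 + 11t ≤ 213 gives t ∈ [-2, 18], which is 21 values.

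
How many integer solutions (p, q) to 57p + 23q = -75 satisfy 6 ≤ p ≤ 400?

17

gcd(57, 23) = 1  (57 = 2*23 + 11, 23 = 2*11 + 1, 11 = 11*1).
Back-substituting, 57*(-2) + 23*(5) = 1.
Scale by -75: particular solution (150, -375); reduce p mod 23: (12, -33).
General solution: p = 12 + 23t, q = -33 - 57t for integer t.
6 ≤ 12 + 23t ≤ 400 gives t ∈ [0, 16], which is 17 values.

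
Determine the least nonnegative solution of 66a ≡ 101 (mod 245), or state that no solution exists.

gcd(245, 66) = 1  (245 = 3×66 + 47, 66 = 1×47 + 19, 47 = 2×19 + 9, 19 = 2×9 + 1, 9 = 9×1).
1 divides 101, so solutions exist.
Back-substituting, 66×(26) + 245×(-7) = 1.
So 66×(26) ≡ 1 (mod 245); multiply by 101: a ≡ 2626 (mod 245).
Smallest nonnegative: a = 2626 mod 245 = 176.

176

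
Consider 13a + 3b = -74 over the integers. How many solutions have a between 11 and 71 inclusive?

gcd(13, 3) = 1.
By Bézout, 13×(1) + 3×(-4) = 1.
Particular solution: (1, -29).
General solution: a = 1 + 3t, b = -29 - 13t for integer t.
11 ≤ 1 + 3t ≤ 71 gives t ∈ [4, 23], which is 20 values.

20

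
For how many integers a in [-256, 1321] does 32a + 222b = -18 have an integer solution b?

gcd(222, 32):
  222 = 6·32 + 30
  32 = 1·30 + 2
  30 = 15·2
so gcd(222, 32) = 2.
Back-substitute for Bézout coefficients:
  2 = 32 - 1·30
  ... = 32·(7) + 222·(-1)
Scale by -9: particular solution (-63, 9); reduce a mod 111: (48, -7).
General solution: a = 48 + 111t, b = -7 - 16t for integer t.
-256 ≤ 48 + 111t ≤ 1321 gives t ∈ [-2, 11], which is 14 values.

14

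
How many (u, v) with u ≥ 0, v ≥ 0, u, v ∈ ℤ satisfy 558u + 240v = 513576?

23

gcd(558, 240) = 6  (558 = 2·240 + 78, 240 = 3·78 + 6, 78 = 13·6).
Back-substituting, 558·(-3) + 240·(7) = 6.
Scale by 85596: one solution is (-256788, 599172). Reduce u mod 40: (12, 2112).
General: u = 12 + 40t, v = 2112 - 93t.
u ≥ 0 ⇒ t ≥ 0; v ≥ 0 ⇒ t ≤ 22. So t ∈ [0, 22]: 23 solutions.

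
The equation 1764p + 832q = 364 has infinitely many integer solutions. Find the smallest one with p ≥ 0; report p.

gcd(1764, 832) = 4.
4 divides 364, so solutions exist.
By Bézout, 1764·(25) + 832·(-53) = 4.
Scale by 364/4 = 91: (p₀, q₀) = (2275, -4823).
General solution: p = 2275 + 208t, q = -4823 - 441t for integer t.
p ≥ 0: smallest is 2275 mod 208 = 195 (at t = -10), with q = -413.

195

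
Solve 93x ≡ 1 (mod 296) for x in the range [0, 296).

gcd(296, 93) = 1.
By Bézout, 93*(-35) + 296*(11) = 1.
So 93*-35 ≡ 1 (mod 296), and -35 mod 296 = 261.

261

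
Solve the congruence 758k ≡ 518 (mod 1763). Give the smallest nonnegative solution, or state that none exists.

317

gcd(1763, 758) = 1  (1763 = 2·758 + 247, 758 = 3·247 + 17, 247 = 14·17 + 9, 17 = 1·9 + 8, 9 = 1·8 + 1, 8 = 8·1).
1 divides 518, so solutions exist.
Back-substituting, 758·(-207) + 1763·(89) = 1.
So 758·(-207) ≡ 1 (mod 1763); multiply by 518: k ≡ -107226 (mod 1763).
Smallest nonnegative: k = -107226 mod 1763 = 317.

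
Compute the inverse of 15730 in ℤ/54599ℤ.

47834

gcd(54599, 15730) = 1  (54599 = 3·15730 + 7409, 15730 = 2·7409 + 912, 7409 = 8·912 + 113, 912 = 8·113 + 8, 113 = 14·8 + 1, 8 = 8·1).
Back-substituting, 15730·(-6765) + 54599·(1949) = 1.
So 15730·-6765 ≡ 1 (mod 54599), and -6765 mod 54599 = 47834.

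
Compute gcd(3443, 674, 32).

1

gcd(3443, 674):
  3443 = 5·674 + 73
  674 = 9·73 + 17
  73 = 4·17 + 5
  17 = 3·5 + 2
  5 = 2·2 + 1
  2 = 2·1
so gcd(3443, 674) = 1.
gcd(1, 32) = 1.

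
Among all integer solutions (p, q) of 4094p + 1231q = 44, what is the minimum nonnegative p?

gcd(4094, 1231):
  4094 = 3·1231 + 401
  1231 = 3·401 + 28
  401 = 14·28 + 9
  28 = 3·9 + 1
  9 = 9·1
so gcd(4094, 1231) = 1.
1 divides 44, so solutions exist.
Back-substitute for Bézout coefficients:
  1 = 28 - 3·9
  ... = 4094·(-132) + 1231·(439)
Scale by 44/1 = 44: (p₀, q₀) = (-5808, 19316).
General solution: p = -5808 + 1231t, q = 19316 - 4094t for integer t.
p ≥ 0: smallest is -5808 mod 1231 = 347 (at t = 5), with q = -1154.

347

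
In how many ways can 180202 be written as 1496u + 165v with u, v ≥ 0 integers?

8

gcd(1496, 165):
  1496 = 9·165 + 11
  165 = 15·11
so gcd(1496, 165) = 11.
Back-substitute for Bézout coefficients:
  11 = 1496 - 9·165
  ... = 1496·(1) + 165·(-9)
Scale by 16382: one solution is (16382, -147438). Reduce u mod 15: (2, 1074).
General: u = 2 + 15t, v = 1074 - 136t.
u ≥ 0 ⇒ t ≥ 0; v ≥ 0 ⇒ t ≤ 7. So t ∈ [0, 7]: 8 solutions.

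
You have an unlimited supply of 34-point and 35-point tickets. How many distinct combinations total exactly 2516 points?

Need nonnegative integers with 34j + 35k = 2516.
gcd(34, 35) = 1, and 34·(-1) + 35·(1) = 1.
So (j₀, k₀) = (-2516, 2516); general j = -2516 + 35t, k = 2516 - 34t.
j ≥ 0 ⇒ t ≥ 72; k ≥ 0 ⇒ t ≤ 74. That's 3 values of t.

3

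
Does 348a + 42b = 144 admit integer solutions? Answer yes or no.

yes

gcd(348, 42) = 6.
6 divides 144, so integer solutions exist.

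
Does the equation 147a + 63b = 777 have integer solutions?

yes

gcd(147, 63):
  147 = 2·63 + 21
  63 = 3·21
so gcd(147, 63) = 21.
21 divides 777, so integer solutions exist.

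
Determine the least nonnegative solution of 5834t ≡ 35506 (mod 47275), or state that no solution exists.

33084

gcd(47275, 5834):
  47275 = 8*5834 + 603
  5834 = 9*603 + 407
  603 = 1*407 + 196
  407 = 2*196 + 15
  196 = 13*15 + 1
  15 = 15*1
so gcd(47275, 5834) = 1.
1 divides 35506, so solutions exist.
Back-substitute for Bézout coefficients:
  1 = 196 - 13*15
  ... = 5834*(-3136) + 47275*(387)
So 5834*(-3136) ≡ 1 (mod 47275); multiply by 35506: t ≡ -111346816 (mod 47275).
Smallest nonnegative: t = -111346816 mod 47275 = 33084.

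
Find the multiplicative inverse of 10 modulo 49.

gcd(49, 10) = 1  (49 = 4·10 + 9, 10 = 1·9 + 1, 9 = 9·1).
Back-substituting, 10·(5) + 49·(-1) = 1.
So 10·5 ≡ 1 (mod 49), and 5 mod 49 = 5.

5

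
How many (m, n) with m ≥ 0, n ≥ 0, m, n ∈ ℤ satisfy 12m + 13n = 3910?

gcd(13, 12) = 1  (13 = 1×12 + 1, 12 = 12×1).
Back-substituting, 12×(-1) + 13×(1) = 1.
Scale by 3910: one solution is (-3910, 3910). Reduce m mod 13: (3, 298).
General: m = 3 + 13t, n = 298 - 12t.
m ≥ 0 ⇒ t ≥ 0; n ≥ 0 ⇒ t ≤ 24. So t ∈ [0, 24]: 25 solutions.

25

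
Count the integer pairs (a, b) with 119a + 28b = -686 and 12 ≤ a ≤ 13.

gcd(119, 28) = 7  (119 = 4×28 + 7, 28 = 4×7).
Back-substituting, 119×(1) + 28×(-4) = 7.
Scale by -98: particular solution (-98, 392); reduce a mod 4: (2, -33).
General solution: a = 2 + 4t, b = -33 - 17t for integer t.
12 ≤ 2 + 4t ≤ 13 gives t ∈ [3, 2], which is 0 values.

0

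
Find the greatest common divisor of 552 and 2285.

1

gcd(2285, 552):
  2285 = 4·552 + 77
  552 = 7·77 + 13
  77 = 5·13 + 12
  13 = 1·12 + 1
  12 = 12·1
so gcd(2285, 552) = 1.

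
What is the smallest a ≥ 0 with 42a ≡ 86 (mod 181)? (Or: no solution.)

gcd(181, 42) = 1.
1 divides 86, so solutions exist.
By Bézout, 42*(-56) + 181*(13) = 1.
So 42*(-56) ≡ 1 (mod 181); multiply by 86: a ≡ -4816 (mod 181).
Smallest nonnegative: a = -4816 mod 181 = 71.

71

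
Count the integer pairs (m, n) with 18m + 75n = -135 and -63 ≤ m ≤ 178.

9

gcd(75, 18) = 3  (75 = 4·18 + 3, 18 = 6·3).
Back-substituting, 18·(-4) + 75·(1) = 3.
Scale by -45: particular solution (180, -45); reduce m mod 25: (5, -3).
General solution: m = 5 + 25t, n = -3 - 6t for integer t.
-63 ≤ 5 + 25t ≤ 178 gives t ∈ [-2, 6], which is 9 values.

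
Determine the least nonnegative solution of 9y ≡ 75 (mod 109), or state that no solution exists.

81

gcd(109, 9) = 1.
1 divides 75, so solutions exist.
By Bézout, 9·(-12) + 109·(1) = 1.
So 9·(-12) ≡ 1 (mod 109); multiply by 75: y ≡ -900 (mod 109).
Smallest nonnegative: y = -900 mod 109 = 81.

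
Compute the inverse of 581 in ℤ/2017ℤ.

gcd(2017, 581):
  2017 = 3×581 + 274
  581 = 2×274 + 33
  274 = 8×33 + 10
  33 = 3×10 + 3
  10 = 3×3 + 1
  3 = 3×1
so gcd(2017, 581) = 1.
Back-substitute for Bézout coefficients:
  1 = 10 - 3×3
  ... = 581×(-611) + 2017×(176)
So 581×-611 ≡ 1 (mod 2017), and -611 mod 2017 = 1406.

1406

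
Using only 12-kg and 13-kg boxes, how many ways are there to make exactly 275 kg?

Need nonnegative integers with 12j + 13k = 275.
gcd(12, 13) = 1, and 12·(-1) + 13·(1) = 1.
So (j₀, k₀) = (-275, 275); general j = -275 + 13t, k = 275 - 12t.
j ≥ 0 ⇒ t ≥ 22; k ≥ 0 ⇒ t ≤ 22. That's 1 value of t.

1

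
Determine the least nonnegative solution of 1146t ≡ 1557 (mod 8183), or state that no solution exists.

gcd(8183, 1146) = 1  (8183 = 7·1146 + 161, 1146 = 7·161 + 19, 161 = 8·19 + 9, 19 = 2·9 + 1, 9 = 9·1).
1 divides 1557, so solutions exist.
Back-substituting, 1146·(864) + 8183·(-121) = 1.
So 1146·(864) ≡ 1 (mod 8183); multiply by 1557: t ≡ 1345248 (mod 8183).
Smallest nonnegative: t = 1345248 mod 8183 = 3236.

3236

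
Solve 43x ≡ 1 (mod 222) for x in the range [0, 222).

gcd(222, 43) = 1  (222 = 5·43 + 7, 43 = 6·7 + 1, 7 = 7·1).
Back-substituting, 43·(31) + 222·(-6) = 1.
So 43·31 ≡ 1 (mod 222), and 31 mod 222 = 31.

31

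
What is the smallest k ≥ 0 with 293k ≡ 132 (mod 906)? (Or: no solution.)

gcd(906, 293):
  906 = 3*293 + 27
  293 = 10*27 + 23
  27 = 1*23 + 4
  23 = 5*4 + 3
  4 = 1*3 + 1
  3 = 3*1
so gcd(906, 293) = 1.
1 divides 132, so solutions exist.
Back-substitute for Bézout coefficients:
  1 = 4 - 1*3
  ... = 293*(-235) + 906*(76)
So 293*(-235) ≡ 1 (mod 906); multiply by 132: k ≡ -31020 (mod 906).
Smallest nonnegative: k = -31020 mod 906 = 690.

690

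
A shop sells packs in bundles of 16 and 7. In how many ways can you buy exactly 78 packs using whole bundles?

1

Need nonnegative integers with 16j + 7k = 78.
gcd(16, 7) = 1, and 16·(-3) + 7·(7) = 1.
So (j₀, k₀) = (-234, 546); general j = -234 + 7t, k = 546 - 16t.
j ≥ 0 ⇒ t ≥ 34; k ≥ 0 ⇒ t ≤ 34. That's 1 value of t.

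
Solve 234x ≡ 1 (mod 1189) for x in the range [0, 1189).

gcd(1189, 234) = 1  (1189 = 5×234 + 19, 234 = 12×19 + 6, 19 = 3×6 + 1, 6 = 6×1).
Back-substituting, 234×(-188) + 1189×(37) = 1.
So 234×-188 ≡ 1 (mod 1189), and -188 mod 1189 = 1001.

1001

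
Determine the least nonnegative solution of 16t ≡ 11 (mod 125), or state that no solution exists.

gcd(125, 16):
  125 = 7×16 + 13
  16 = 1×13 + 3
  13 = 4×3 + 1
  3 = 3×1
so gcd(125, 16) = 1.
1 divides 11, so solutions exist.
Back-substitute for Bézout coefficients:
  1 = 13 - 4×3
  ... = 16×(-39) + 125×(5)
So 16×(-39) ≡ 1 (mod 125); multiply by 11: t ≡ -429 (mod 125).
Smallest nonnegative: t = -429 mod 125 = 71.

71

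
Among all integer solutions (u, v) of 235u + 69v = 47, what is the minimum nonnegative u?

14

gcd(235, 69) = 1  (235 = 3×69 + 28, 69 = 2×28 + 13, 28 = 2×13 + 2, 13 = 6×2 + 1, 2 = 2×1).
1 divides 47, so solutions exist.
Back-substituting, 235×(-32) + 69×(109) = 1.
Scale by 47/1 = 47: (u₀, v₀) = (-1504, 5123).
General solution: u = -1504 + 69t, v = 5123 - 235t for integer t.
u ≥ 0: smallest is -1504 mod 69 = 14 (at t = 22), with v = -47.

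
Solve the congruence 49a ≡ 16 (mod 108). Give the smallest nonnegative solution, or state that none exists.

40

gcd(108, 49):
  108 = 2×49 + 10
  49 = 4×10 + 9
  10 = 1×9 + 1
  9 = 9×1
so gcd(108, 49) = 1.
1 divides 16, so solutions exist.
Back-substitute for Bézout coefficients:
  1 = 10 - 1×9
  ... = 49×(-11) + 108×(5)
So 49×(-11) ≡ 1 (mod 108); multiply by 16: a ≡ -176 (mod 108).
Smallest nonnegative: a = -176 mod 108 = 40.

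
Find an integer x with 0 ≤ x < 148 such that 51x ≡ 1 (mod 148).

119

gcd(148, 51) = 1.
By Bézout, 51*(-29) + 148*(10) = 1.
So 51*-29 ≡ 1 (mod 148), and -29 mod 148 = 119.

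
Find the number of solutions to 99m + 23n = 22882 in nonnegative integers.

gcd(99, 23) = 1  (99 = 4×23 + 7, 23 = 3×7 + 2, 7 = 3×2 + 1, 2 = 2×1).
Back-substituting, 99×(10) + 23×(-43) = 1.
Scale by 22882: one solution is (228820, -983926). Reduce m mod 23: (16, 926).
General: m = 16 + 23t, n = 926 - 99t.
m ≥ 0 ⇒ t ≥ 0; n ≥ 0 ⇒ t ≤ 9. So t ∈ [0, 9]: 10 solutions.

10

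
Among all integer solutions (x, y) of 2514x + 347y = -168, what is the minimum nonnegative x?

gcd(2514, 347):
  2514 = 7·347 + 85
  347 = 4·85 + 7
  85 = 12·7 + 1
  7 = 7·1
so gcd(2514, 347) = 1.
1 divides -168, so solutions exist.
Back-substitute for Bézout coefficients:
  1 = 85 - 12·7
  ... = 2514·(49) + 347·(-355)
Scale by -168/1 = -168: (x₀, y₀) = (-8232, 59640).
General solution: x = -8232 + 347t, y = 59640 - 2514t for integer t.
x ≥ 0: smallest is -8232 mod 347 = 96 (at t = 24), with y = -696.

96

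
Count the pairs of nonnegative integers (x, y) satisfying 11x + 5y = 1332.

gcd(11, 5):
  11 = 2×5 + 1
  5 = 5×1
so gcd(11, 5) = 1.
Back-substitute for Bézout coefficients:
  1 = 11 - 2×5
  ... = 11×(1) + 5×(-2)
Scale by 1332: one solution is (1332, -2664). Reduce x mod 5: (2, 262).
General: x = 2 + 5t, y = 262 - 11t.
x ≥ 0 ⇒ t ≥ 0; y ≥ 0 ⇒ t ≤ 23. So t ∈ [0, 23]: 24 solutions.

24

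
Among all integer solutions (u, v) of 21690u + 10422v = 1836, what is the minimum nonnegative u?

gcd(21690, 10422):
  21690 = 2·10422 + 846
  10422 = 12·846 + 270
  846 = 3·270 + 36
  270 = 7·36 + 18
  36 = 2·18
so gcd(21690, 10422) = 18.
18 divides 1836, so solutions exist.
Back-substitute for Bézout coefficients:
  18 = 270 - 7·36
  ... = 21690·(-271) + 10422·(564)
Scale by 1836/18 = 102: (u₀, v₀) = (-27642, 57528).
General solution: u = -27642 + 579t, v = 57528 - 1205t for integer t.
u ≥ 0: smallest is -27642 mod 579 = 150 (at t = 48), with v = -312.

150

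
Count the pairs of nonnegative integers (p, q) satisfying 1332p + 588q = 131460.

gcd(1332, 588):
  1332 = 2*588 + 156
  588 = 3*156 + 120
  156 = 1*120 + 36
  120 = 3*36 + 12
  36 = 3*12
so gcd(1332, 588) = 12.
Back-substitute for Bézout coefficients:
  12 = 120 - 3*36
  ... = 1332*(-15) + 588*(34)
Scale by 10955: one solution is (-164325, 372470). Reduce p mod 49: (21, 176).
General: p = 21 + 49t, q = 176 - 111t.
p ≥ 0 ⇒ t ≥ 0; q ≥ 0 ⇒ t ≤ 1. So t ∈ [0, 1]: 2 solutions.

2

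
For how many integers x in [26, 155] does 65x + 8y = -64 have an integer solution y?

gcd(65, 8):
  65 = 8*8 + 1
  8 = 8*1
so gcd(65, 8) = 1.
Back-substitute for Bézout coefficients:
  1 = 65 - 8*8
  ... = 65*(1) + 8*(-8)
Scale by -64: particular solution (-64, 512); reduce x mod 8: (0, -8).
General solution: x = 0 + 8t, y = -8 - 65t for integer t.
26 ≤ 0 + 8t ≤ 155 gives t ∈ [4, 19], which is 16 values.

16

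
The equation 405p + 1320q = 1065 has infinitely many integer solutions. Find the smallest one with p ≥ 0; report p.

gcd(1320, 405):
  1320 = 3·405 + 105
  405 = 3·105 + 90
  105 = 1·90 + 15
  90 = 6·15
so gcd(1320, 405) = 15.
15 divides 1065, so solutions exist.
Back-substitute for Bézout coefficients:
  15 = 105 - 1·90
  ... = 405·(-13) + 1320·(4)
Scale by 1065/15 = 71: (p₀, q₀) = (-923, 284).
General solution: p = -923 + 88t, q = 284 - 27t for integer t.
p ≥ 0: smallest is -923 mod 88 = 45 (at t = 11), with q = -13.

45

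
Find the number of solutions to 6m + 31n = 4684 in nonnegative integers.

gcd(31, 6):
  31 = 5·6 + 1
  6 = 6·1
so gcd(31, 6) = 1.
Back-substitute for Bézout coefficients:
  1 = 31 - 5·6
  ... = 6·(-5) + 31·(1)
Scale by 4684: one solution is (-23420, 4684). Reduce m mod 31: (16, 148).
General: m = 16 + 31t, n = 148 - 6t.
m ≥ 0 ⇒ t ≥ 0; n ≥ 0 ⇒ t ≤ 24. So t ∈ [0, 24]: 25 solutions.

25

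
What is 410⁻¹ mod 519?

419

gcd(519, 410):
  519 = 1*410 + 109
  410 = 3*109 + 83
  109 = 1*83 + 26
  83 = 3*26 + 5
  26 = 5*5 + 1
  5 = 5*1
so gcd(519, 410) = 1.
Back-substitute for Bézout coefficients:
  1 = 26 - 5*5
  ... = 410*(-100) + 519*(79)
So 410*-100 ≡ 1 (mod 519), and -100 mod 519 = 419.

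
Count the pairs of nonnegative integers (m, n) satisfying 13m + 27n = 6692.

gcd(27, 13) = 1.
By Bézout, 13·(-2) + 27·(1) = 1.
One solution: (8, 244).
General: m = 8 + 27t, n = 244 - 13t.
m ≥ 0 ⇒ t ≥ 0; n ≥ 0 ⇒ t ≤ 18. So t ∈ [0, 18]: 19 solutions.

19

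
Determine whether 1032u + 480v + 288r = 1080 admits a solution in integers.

yes

gcd(1032, 480):
  1032 = 2×480 + 72
  480 = 6×72 + 48
  72 = 1×48 + 24
  48 = 2×24
so gcd(1032, 480) = 24.
gcd(24, 288) = 24.
24 divides 1080, so integer solutions exist.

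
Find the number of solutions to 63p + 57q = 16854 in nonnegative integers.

14

gcd(63, 57):
  63 = 1·57 + 6
  57 = 9·6 + 3
  6 = 2·3
so gcd(63, 57) = 3.
Back-substitute for Bézout coefficients:
  3 = 57 - 9·6
  ... = 63·(-9) + 57·(10)
Scale by 5618: one solution is (-50562, 56180). Reduce p mod 19: (16, 278).
General: p = 16 + 19t, q = 278 - 21t.
p ≥ 0 ⇒ t ≥ 0; q ≥ 0 ⇒ t ≤ 13. So t ∈ [0, 13]: 14 solutions.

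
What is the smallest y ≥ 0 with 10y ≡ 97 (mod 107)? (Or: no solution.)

106

gcd(107, 10) = 1.
1 divides 97, so solutions exist.
By Bézout, 10·(-32) + 107·(3) = 1.
So 10·(-32) ≡ 1 (mod 107); multiply by 97: y ≡ -3104 (mod 107).
Smallest nonnegative: y = -3104 mod 107 = 106.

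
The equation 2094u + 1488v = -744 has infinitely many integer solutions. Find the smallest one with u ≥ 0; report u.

gcd(2094, 1488):
  2094 = 1×1488 + 606
  1488 = 2×606 + 276
  606 = 2×276 + 54
  276 = 5×54 + 6
  54 = 9×6
so gcd(2094, 1488) = 6.
6 divides -744, so solutions exist.
Back-substitute for Bézout coefficients:
  6 = 276 - 5×54
  ... = 2094×(-27) + 1488×(38)
Scale by -744/6 = -124: (u₀, v₀) = (3348, -4712).
General solution: u = 3348 + 248t, v = -4712 - 349t for integer t.
u ≥ 0: smallest is 3348 mod 248 = 124 (at t = -13), with v = -175.

124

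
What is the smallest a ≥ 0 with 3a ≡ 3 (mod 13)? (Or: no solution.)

1

gcd(13, 3) = 1.
1 divides 3, so solutions exist.
By Bézout, 3*(-4) + 13*(1) = 1.
So 3*(-4) ≡ 1 (mod 13); multiply by 3: a ≡ -12 (mod 13).
Smallest nonnegative: a = -12 mod 13 = 1.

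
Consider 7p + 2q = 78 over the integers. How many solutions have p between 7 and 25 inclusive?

gcd(7, 2):
  7 = 3*2 + 1
  2 = 2*1
so gcd(7, 2) = 1.
Back-substitute for Bézout coefficients:
  1 = 7 - 3*2
  ... = 7*(1) + 2*(-3)
Scale by 78: particular solution (78, -234); reduce p mod 2: (0, 39).
General solution: p = 0 + 2t, q = 39 - 7t for integer t.
7 ≤ 0 + 2t ≤ 25 gives t ∈ [4, 12], which is 9 values.

9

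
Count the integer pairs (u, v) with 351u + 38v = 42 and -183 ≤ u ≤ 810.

26

gcd(351, 38) = 1.
By Bézout, 351×(17) + 38×(-157) = 1.
Particular solution: (30, -276).
General solution: u = 30 + 38t, v = -276 - 351t for integer t.
-183 ≤ 30 + 38t ≤ 810 gives t ∈ [-5, 20], which is 26 values.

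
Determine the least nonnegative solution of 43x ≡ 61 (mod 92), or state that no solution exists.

gcd(92, 43):
  92 = 2×43 + 6
  43 = 7×6 + 1
  6 = 6×1
so gcd(92, 43) = 1.
1 divides 61, so solutions exist.
Back-substitute for Bézout coefficients:
  1 = 43 - 7×6
  ... = 43×(15) + 92×(-7)
So 43×(15) ≡ 1 (mod 92); multiply by 61: x ≡ 915 (mod 92).
Smallest nonnegative: x = 915 mod 92 = 87.

87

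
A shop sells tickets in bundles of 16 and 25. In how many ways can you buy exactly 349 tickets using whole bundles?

Need nonnegative integers with 16j + 25k = 349.
gcd(16, 25) = 1, and 16·(11) + 25·(-7) = 1.
So (j₀, k₀) = (3839, -2443); general j = 3839 + 25t, k = -2443 - 16t.
j ≥ 0 ⇒ t ≥ -153; k ≥ 0 ⇒ t ≤ -153. That's 1 value of t.

1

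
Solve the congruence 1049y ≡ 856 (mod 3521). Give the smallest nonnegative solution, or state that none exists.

558

gcd(3521, 1049):
  3521 = 3×1049 + 374
  1049 = 2×374 + 301
  374 = 1×301 + 73
  301 = 4×73 + 9
  73 = 8×9 + 1
  9 = 9×1
so gcd(3521, 1049) = 1.
1 divides 856, so solutions exist.
Back-substitute for Bézout coefficients:
  1 = 73 - 8×9
  ... = 1049×(-386) + 3521×(115)
So 1049×(-386) ≡ 1 (mod 3521); multiply by 856: y ≡ -330416 (mod 3521).
Smallest nonnegative: y = -330416 mod 3521 = 558.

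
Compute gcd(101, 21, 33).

1

gcd(101, 21) = 1.
gcd(1, 33) = 1.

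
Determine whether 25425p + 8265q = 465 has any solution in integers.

gcd(25425, 8265) = 15  (25425 = 3*8265 + 630, 8265 = 13*630 + 75, 630 = 8*75 + 30, 75 = 2*30 + 15, 30 = 2*15).
15 divides 465, so integer solutions exist.

yes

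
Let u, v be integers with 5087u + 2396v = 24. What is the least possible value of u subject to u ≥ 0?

gcd(5087, 2396) = 1  (5087 = 2·2396 + 295, 2396 = 8·295 + 36, 295 = 8·36 + 7, 36 = 5·7 + 1, 7 = 7·1).
1 divides 24, so solutions exist.
Back-substituting, 5087·(-333) + 2396·(707) = 1.
Scale by 24/1 = 24: (u₀, v₀) = (-7992, 16968).
General solution: u = -7992 + 2396t, v = 16968 - 5087t for integer t.
u ≥ 0: smallest is -7992 mod 2396 = 1592 (at t = 4), with v = -3380.

1592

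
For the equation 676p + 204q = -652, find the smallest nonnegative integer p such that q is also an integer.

gcd(676, 204):
  676 = 3×204 + 64
  204 = 3×64 + 12
  64 = 5×12 + 4
  12 = 3×4
so gcd(676, 204) = 4.
4 divides -652, so solutions exist.
Back-substitute for Bézout coefficients:
  4 = 64 - 5×12
  ... = 676×(16) + 204×(-53)
Scale by -652/4 = -163: (p₀, q₀) = (-2608, 8639).
General solution: p = -2608 + 51t, q = 8639 - 169t for integer t.
p ≥ 0: smallest is -2608 mod 51 = 44 (at t = 52), with q = -149.

44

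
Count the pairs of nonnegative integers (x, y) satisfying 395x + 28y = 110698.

10

gcd(395, 28):
  395 = 14*28 + 3
  28 = 9*3 + 1
  3 = 3*1
so gcd(395, 28) = 1.
Back-substitute for Bézout coefficients:
  1 = 28 - 9*3
  ... = 395*(-9) + 28*(127)
Scale by 110698: one solution is (-996282, 14058646). Reduce x mod 28: (14, 3756).
General: x = 14 + 28t, y = 3756 - 395t.
x ≥ 0 ⇒ t ≥ 0; y ≥ 0 ⇒ t ≤ 9. So t ∈ [0, 9]: 10 solutions.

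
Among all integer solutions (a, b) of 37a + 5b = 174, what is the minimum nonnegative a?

gcd(37, 5) = 1  (37 = 7*5 + 2, 5 = 2*2 + 1, 2 = 2*1).
1 divides 174, so solutions exist.
Back-substituting, 37*(-2) + 5*(15) = 1.
Scale by 174/1 = 174: (a₀, b₀) = (-348, 2610).
General solution: a = -348 + 5t, b = 2610 - 37t for integer t.
a ≥ 0: smallest is -348 mod 5 = 2 (at t = 70), with b = 20.

2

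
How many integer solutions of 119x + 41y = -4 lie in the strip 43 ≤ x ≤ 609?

gcd(119, 41) = 1  (119 = 2*41 + 37, 41 = 1*37 + 4, 37 = 9*4 + 1, 4 = 4*1).
Back-substituting, 119*(10) + 41*(-29) = 1.
Scale by -4: particular solution (-40, 116); reduce x mod 41: (1, -3).
General solution: x = 1 + 41t, y = -3 - 119t for integer t.
43 ≤ 1 + 41t ≤ 609 gives t ∈ [2, 14], which is 13 values.

13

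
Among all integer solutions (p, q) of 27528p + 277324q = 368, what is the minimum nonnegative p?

58068

gcd(277324, 27528) = 4  (277324 = 10×27528 + 2044, 27528 = 13×2044 + 956, 2044 = 2×956 + 132, 956 = 7×132 + 32, 132 = 4×32 + 4, 32 = 8×4).
4 divides 368, so solutions exist.
Back-substituting, 27528×(-8412) + 277324×(835) = 4.
Scale by 368/4 = 92: (p₀, q₀) = (-773904, 76820).
General solution: p = -773904 + 69331t, q = 76820 - 6882t for integer t.
p ≥ 0: smallest is -773904 mod 69331 = 58068 (at t = 12), with q = -5764.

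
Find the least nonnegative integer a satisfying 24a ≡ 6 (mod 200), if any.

no solution

gcd(200, 24) = 8  (200 = 8×24 + 8, 24 = 3×8).
8 does not divide 6, so the congruence has no solution.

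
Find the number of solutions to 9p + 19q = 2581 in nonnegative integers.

15

gcd(19, 9):
  19 = 2·9 + 1
  9 = 9·1
so gcd(19, 9) = 1.
Back-substitute for Bézout coefficients:
  1 = 19 - 2·9
  ... = 9·(-2) + 19·(1)
Scale by 2581: one solution is (-5162, 2581). Reduce p mod 19: (6, 133).
General: p = 6 + 19t, q = 133 - 9t.
p ≥ 0 ⇒ t ≥ 0; q ≥ 0 ⇒ t ≤ 14. So t ∈ [0, 14]: 15 solutions.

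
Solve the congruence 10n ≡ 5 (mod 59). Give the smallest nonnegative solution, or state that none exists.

gcd(59, 10) = 1  (59 = 5*10 + 9, 10 = 1*9 + 1, 9 = 9*1).
1 divides 5, so solutions exist.
Back-substituting, 10*(6) + 59*(-1) = 1.
So 10*(6) ≡ 1 (mod 59); multiply by 5: n ≡ 30 (mod 59).
Smallest nonnegative: n = 30 mod 59 = 30.

30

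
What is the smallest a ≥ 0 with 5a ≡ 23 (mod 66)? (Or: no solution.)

gcd(66, 5) = 1.
1 divides 23, so solutions exist.
By Bézout, 5·(-13) + 66·(1) = 1.
So 5·(-13) ≡ 1 (mod 66); multiply by 23: a ≡ -299 (mod 66).
Smallest nonnegative: a = -299 mod 66 = 31.

31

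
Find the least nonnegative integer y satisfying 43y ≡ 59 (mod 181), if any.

14

gcd(181, 43) = 1  (181 = 4*43 + 9, 43 = 4*9 + 7, 9 = 1*7 + 2, 7 = 3*2 + 1, 2 = 2*1).
1 divides 59, so solutions exist.
Back-substituting, 43*(80) + 181*(-19) = 1.
So 43*(80) ≡ 1 (mod 181); multiply by 59: y ≡ 4720 (mod 181).
Smallest nonnegative: y = 4720 mod 181 = 14.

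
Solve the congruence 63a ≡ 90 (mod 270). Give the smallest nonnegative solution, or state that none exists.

gcd(270, 63):
  270 = 4*63 + 18
  63 = 3*18 + 9
  18 = 2*9
so gcd(270, 63) = 9.
9 divides 90, so solutions exist.
Back-substitute for Bézout coefficients:
  9 = 63 - 3*18
  ... = 63*(13) + 270*(-3)
So 63*(13) ≡ 9 (mod 270); multiply by 10: a ≡ 130 (mod 30).
Smallest nonnegative: a = 130 mod 30 = 10.

10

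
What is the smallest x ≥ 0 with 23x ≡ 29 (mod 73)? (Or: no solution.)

gcd(73, 23) = 1.
1 divides 29, so solutions exist.
By Bézout, 23×(-19) + 73×(6) = 1.
So 23×(-19) ≡ 1 (mod 73); multiply by 29: x ≡ -551 (mod 73).
Smallest nonnegative: x = -551 mod 73 = 33.

33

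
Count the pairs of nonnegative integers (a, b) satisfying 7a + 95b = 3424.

5

gcd(95, 7):
  95 = 13*7 + 4
  7 = 1*4 + 3
  4 = 1*3 + 1
  3 = 3*1
so gcd(95, 7) = 1.
Back-substitute for Bézout coefficients:
  1 = 4 - 1*3
  ... = 7*(-27) + 95*(2)
Scale by 3424: one solution is (-92448, 6848). Reduce a mod 95: (82, 30).
General: a = 82 + 95t, b = 30 - 7t.
a ≥ 0 ⇒ t ≥ 0; b ≥ 0 ⇒ t ≤ 4. So t ∈ [0, 4]: 5 solutions.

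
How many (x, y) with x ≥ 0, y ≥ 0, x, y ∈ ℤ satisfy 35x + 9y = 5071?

16

gcd(35, 9) = 1.
By Bézout, 35×(-1) + 9×(4) = 1.
One solution: (5, 544).
General: x = 5 + 9t, y = 544 - 35t.
x ≥ 0 ⇒ t ≥ 0; y ≥ 0 ⇒ t ≤ 15. So t ∈ [0, 15]: 16 solutions.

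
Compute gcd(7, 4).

gcd(7, 4):
  7 = 1×4 + 3
  4 = 1×3 + 1
  3 = 3×1
so gcd(7, 4) = 1.

1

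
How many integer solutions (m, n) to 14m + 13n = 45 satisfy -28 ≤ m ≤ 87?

9

gcd(14, 13) = 1.
By Bézout, 14×(1) + 13×(-1) = 1.
Particular solution: (6, -3).
General solution: m = 6 + 13t, n = -3 - 14t for integer t.
-28 ≤ 6 + 13t ≤ 87 gives t ∈ [-2, 6], which is 9 values.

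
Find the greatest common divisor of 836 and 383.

1

gcd(836, 383):
  836 = 2*383 + 70
  383 = 5*70 + 33
  70 = 2*33 + 4
  33 = 8*4 + 1
  4 = 4*1
so gcd(836, 383) = 1.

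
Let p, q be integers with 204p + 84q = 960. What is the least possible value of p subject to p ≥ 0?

gcd(204, 84):
  204 = 2*84 + 36
  84 = 2*36 + 12
  36 = 3*12
so gcd(204, 84) = 12.
12 divides 960, so solutions exist.
Back-substitute for Bézout coefficients:
  12 = 84 - 2*36
  ... = 204*(-2) + 84*(5)
Scale by 960/12 = 80: (p₀, q₀) = (-160, 400).
General solution: p = -160 + 7t, q = 400 - 17t for integer t.
p ≥ 0: smallest is -160 mod 7 = 1 (at t = 23), with q = 9.

1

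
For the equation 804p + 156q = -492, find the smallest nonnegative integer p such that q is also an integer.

12

gcd(804, 156) = 12  (804 = 5×156 + 24, 156 = 6×24 + 12, 24 = 2×12).
12 divides -492, so solutions exist.
Back-substituting, 804×(-6) + 156×(31) = 12.
Scale by -492/12 = -41: (p₀, q₀) = (246, -1271).
General solution: p = 246 + 13t, q = -1271 - 67t for integer t.
p ≥ 0: smallest is 246 mod 13 = 12 (at t = -18), with q = -65.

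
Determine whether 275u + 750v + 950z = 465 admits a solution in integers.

gcd(750, 275) = 25.
gcd(25, 950) = 25.
25 does not divide 465 (remainder 15), so no integer solutions.

no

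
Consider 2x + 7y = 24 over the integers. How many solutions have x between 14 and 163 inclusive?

21

gcd(7, 2):
  7 = 3·2 + 1
  2 = 2·1
so gcd(7, 2) = 1.
Back-substitute for Bézout coefficients:
  1 = 7 - 3·2
  ... = 2·(-3) + 7·(1)
Scale by 24: particular solution (-72, 24); reduce x mod 7: (5, 2).
General solution: x = 5 + 7t, y = 2 - 2t for integer t.
14 ≤ 5 + 7t ≤ 163 gives t ∈ [2, 22], which is 21 values.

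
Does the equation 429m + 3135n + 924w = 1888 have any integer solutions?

gcd(3135, 429) = 33  (3135 = 7*429 + 132, 429 = 3*132 + 33, 132 = 4*33).
gcd(33, 924) = 33.
33 does not divide 1888 (remainder 7), so no integer solutions.

no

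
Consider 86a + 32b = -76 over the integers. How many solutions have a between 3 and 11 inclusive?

0

gcd(86, 32) = 2.
By Bézout, 86·(3) + 32·(-8) = 2.
Particular solution: (14, -40).
General solution: a = 14 + 16t, b = -40 - 43t for integer t.
3 ≤ 14 + 16t ≤ 11 gives t ∈ [0, -1], which is 0 values.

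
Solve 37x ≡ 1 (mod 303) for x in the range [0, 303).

172

gcd(303, 37) = 1.
By Bézout, 37×(-131) + 303×(16) = 1.
So 37×-131 ≡ 1 (mod 303), and -131 mod 303 = 172.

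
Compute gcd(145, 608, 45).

1

gcd(608, 145):
  608 = 4*145 + 28
  145 = 5*28 + 5
  28 = 5*5 + 3
  5 = 1*3 + 2
  3 = 1*2 + 1
  2 = 2*1
so gcd(608, 145) = 1.
gcd(1, 45) = 1.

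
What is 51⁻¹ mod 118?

gcd(118, 51):
  118 = 2*51 + 16
  51 = 3*16 + 3
  16 = 5*3 + 1
  3 = 3*1
so gcd(118, 51) = 1.
Back-substitute for Bézout coefficients:
  1 = 16 - 5*3
  ... = 51*(-37) + 118*(16)
So 51*-37 ≡ 1 (mod 118), and -37 mod 118 = 81.

81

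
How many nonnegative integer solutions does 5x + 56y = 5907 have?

21

gcd(56, 5):
  56 = 11·5 + 1
  5 = 5·1
so gcd(56, 5) = 1.
Back-substitute for Bézout coefficients:
  1 = 56 - 11·5
  ... = 5·(-11) + 56·(1)
Scale by 5907: one solution is (-64977, 5907). Reduce x mod 56: (39, 102).
General: x = 39 + 56t, y = 102 - 5t.
x ≥ 0 ⇒ t ≥ 0; y ≥ 0 ⇒ t ≤ 20. So t ∈ [0, 20]: 21 solutions.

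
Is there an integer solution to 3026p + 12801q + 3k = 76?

gcd(12801, 3026) = 17.
gcd(17, 3) = 1.
1 divides 76, so integer solutions exist.

yes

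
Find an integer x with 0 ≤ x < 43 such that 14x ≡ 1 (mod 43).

gcd(43, 14) = 1  (43 = 3*14 + 1, 14 = 14*1).
Back-substituting, 14*(-3) + 43*(1) = 1.
So 14*-3 ≡ 1 (mod 43), and -3 mod 43 = 40.

40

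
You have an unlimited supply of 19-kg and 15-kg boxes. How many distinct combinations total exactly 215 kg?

1

Need nonnegative integers with 19j + 15k = 215.
gcd(19, 15) = 1, and 19·(4) + 15·(-5) = 1.
So (j₀, k₀) = (860, -1075); general j = 860 + 15t, k = -1075 - 19t.
j ≥ 0 ⇒ t ≥ -57; k ≥ 0 ⇒ t ≤ -57. That's 1 value of t.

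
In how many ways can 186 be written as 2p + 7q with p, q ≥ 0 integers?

gcd(7, 2) = 1.
By Bézout, 2*(-3) + 7*(1) = 1.
One solution: (2, 26).
General: p = 2 + 7t, q = 26 - 2t.
p ≥ 0 ⇒ t ≥ 0; q ≥ 0 ⇒ t ≤ 13. So t ∈ [0, 13]: 14 solutions.

14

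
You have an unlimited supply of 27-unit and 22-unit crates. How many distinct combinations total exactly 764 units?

Need nonnegative integers with 27j + 22k = 764.
gcd(27, 22) = 1, and 27·(9) + 22·(-11) = 1.
So (j₀, k₀) = (6876, -8404); general j = 6876 + 22t, k = -8404 - 27t.
j ≥ 0 ⇒ t ≥ -312; k ≥ 0 ⇒ t ≤ -312. That's 1 value of t.

1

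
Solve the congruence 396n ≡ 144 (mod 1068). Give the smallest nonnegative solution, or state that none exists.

gcd(1068, 396) = 12  (1068 = 2·396 + 276, 396 = 1·276 + 120, 276 = 2·120 + 36, 120 = 3·36 + 12, 36 = 3·12).
12 divides 144, so solutions exist.
Back-substituting, 396·(27) + 1068·(-10) = 12.
So 396·(27) ≡ 12 (mod 1068); multiply by 12: n ≡ 324 (mod 89).
Smallest nonnegative: n = 324 mod 89 = 57.

57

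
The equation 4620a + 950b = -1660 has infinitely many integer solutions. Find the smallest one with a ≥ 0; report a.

gcd(4620, 950):
  4620 = 4*950 + 820
  950 = 1*820 + 130
  820 = 6*130 + 40
  130 = 3*40 + 10
  40 = 4*10
so gcd(4620, 950) = 10.
10 divides -1660, so solutions exist.
Back-substitute for Bézout coefficients:
  10 = 130 - 3*40
  ... = 4620*(-22) + 950*(107)
Scale by -1660/10 = -166: (a₀, b₀) = (3652, -17762).
General solution: a = 3652 + 95t, b = -17762 - 462t for integer t.
a ≥ 0: smallest is 3652 mod 95 = 42 (at t = -38), with b = -206.

42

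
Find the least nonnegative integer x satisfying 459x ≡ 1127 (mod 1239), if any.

gcd(1239, 459) = 3  (1239 = 2*459 + 321, 459 = 1*321 + 138, 321 = 2*138 + 45, 138 = 3*45 + 3, 45 = 15*3).
3 does not divide 1127, so the congruence has no solution.

no solution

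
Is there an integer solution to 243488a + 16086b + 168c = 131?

no

gcd(243488, 16086) = 14.
gcd(14, 168) = 14.
14 does not divide 131 (remainder 5), so no integer solutions.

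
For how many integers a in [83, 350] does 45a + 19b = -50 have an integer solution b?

14

gcd(45, 19) = 1.
By Bézout, 45*(-8) + 19*(19) = 1.
Particular solution: (1, -5).
General solution: a = 1 + 19t, b = -5 - 45t for integer t.
83 ≤ 1 + 19t ≤ 350 gives t ∈ [5, 18], which is 14 values.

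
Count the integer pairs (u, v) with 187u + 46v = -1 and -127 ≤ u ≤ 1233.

gcd(187, 46) = 1.
By Bézout, 187×(-15) + 46×(61) = 1.
Particular solution: (15, -61).
General solution: u = 15 + 46t, v = -61 - 187t for integer t.
-127 ≤ 15 + 46t ≤ 1233 gives t ∈ [-3, 26], which is 30 values.

30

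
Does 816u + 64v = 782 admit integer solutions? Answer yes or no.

gcd(816, 64) = 16.
16 does not divide 782 (remainder 14), so no integer solutions.

no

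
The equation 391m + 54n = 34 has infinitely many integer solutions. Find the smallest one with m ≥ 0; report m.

40

gcd(391, 54) = 1.
1 divides 34, so solutions exist.
By Bézout, 391×(25) + 54×(-181) = 1.
Scale by 34/1 = 34: (m₀, n₀) = (850, -6154).
General solution: m = 850 + 54t, n = -6154 - 391t for integer t.
m ≥ 0: smallest is 850 mod 54 = 40 (at t = -15), with n = -289.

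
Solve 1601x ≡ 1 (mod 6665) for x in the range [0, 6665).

4571

gcd(6665, 1601):
  6665 = 4*1601 + 261
  1601 = 6*261 + 35
  261 = 7*35 + 16
  35 = 2*16 + 3
  16 = 5*3 + 1
  3 = 3*1
so gcd(6665, 1601) = 1.
Back-substitute for Bézout coefficients:
  1 = 16 - 5*3
  ... = 1601*(-2094) + 6665*(503)
So 1601*-2094 ≡ 1 (mod 6665), and -2094 mod 6665 = 4571.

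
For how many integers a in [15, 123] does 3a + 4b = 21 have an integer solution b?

gcd(4, 3) = 1  (4 = 1·3 + 1, 3 = 3·1).
Back-substituting, 3·(-1) + 4·(1) = 1.
Scale by 21: particular solution (-21, 21); reduce a mod 4: (3, 3).
General solution: a = 3 + 4t, b = 3 - 3t for integer t.
15 ≤ 3 + 4t ≤ 123 gives t ∈ [3, 30], which is 28 values.

28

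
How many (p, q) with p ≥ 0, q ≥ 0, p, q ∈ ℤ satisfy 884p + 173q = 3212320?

21

gcd(884, 173) = 1.
By Bézout, 884×(82) + 173×(-419) = 1.
One solution: (94, 18088).
General: p = 94 + 173t, q = 18088 - 884t.
p ≥ 0 ⇒ t ≥ 0; q ≥ 0 ⇒ t ≤ 20. So t ∈ [0, 20]: 21 solutions.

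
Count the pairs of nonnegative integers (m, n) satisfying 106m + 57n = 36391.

gcd(106, 57) = 1  (106 = 1*57 + 49, 57 = 1*49 + 8, 49 = 6*8 + 1, 8 = 8*1).
Back-substituting, 106*(7) + 57*(-13) = 1.
Scale by 36391: one solution is (254737, -473083). Reduce m mod 57: (4, 631).
General: m = 4 + 57t, n = 631 - 106t.
m ≥ 0 ⇒ t ≥ 0; n ≥ 0 ⇒ t ≤ 5. So t ∈ [0, 5]: 6 solutions.

6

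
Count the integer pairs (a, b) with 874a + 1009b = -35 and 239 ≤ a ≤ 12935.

gcd(1009, 874) = 1.
By Bézout, 874*(142) + 1009*(-123) = 1.
Particular solution: (75, -65).
General solution: a = 75 + 1009t, b = -65 - 874t for integer t.
239 ≤ 75 + 1009t ≤ 12935 gives t ∈ [1, 12], which is 12 values.

12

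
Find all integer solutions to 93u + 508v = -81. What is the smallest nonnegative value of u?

gcd(508, 93) = 1  (508 = 5×93 + 43, 93 = 2×43 + 7, 43 = 6×7 + 1, 7 = 7×1).
1 divides -81, so solutions exist.
Back-substituting, 93×(-71) + 508×(13) = 1.
Scale by -81/1 = -81: (u₀, v₀) = (5751, -1053).
General solution: u = 5751 + 508t, v = -1053 - 93t for integer t.
u ≥ 0: smallest is 5751 mod 508 = 163 (at t = -11), with v = -30.

163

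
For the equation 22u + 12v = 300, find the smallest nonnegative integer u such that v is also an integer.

0

gcd(22, 12):
  22 = 1×12 + 10
  12 = 1×10 + 2
  10 = 5×2
so gcd(22, 12) = 2.
2 divides 300, so solutions exist.
Back-substitute for Bézout coefficients:
  2 = 12 - 1×10
  ... = 22×(-1) + 12×(2)
Scale by 300/2 = 150: (u₀, v₀) = (-150, 300).
General solution: u = -150 + 6t, v = 300 - 11t for integer t.
u ≥ 0: smallest is -150 mod 6 = 0 (at t = 25), with v = 25.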